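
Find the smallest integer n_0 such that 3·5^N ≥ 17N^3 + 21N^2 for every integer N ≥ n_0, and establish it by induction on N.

n_0 = 4

At N = 3: 375 < 648, so the inequality fails and n_0 ≥ 4. We prove 3·5^N ≥ 17N^3 + 21N^2 for all N ≥ 4.
Base step (N = 4): 3·5^N = 1875 and 17N^3 + 21N^2 = 1424, so 1875 ≥ 1424.
Inductive step: suppose the statement holds for some m ≥ 4, so 3·5^m ≥ 17m^3 + 21m^2.
Then 3·5^(m + 1) = 5·(3·5^m) ≥ 5·(17m^3 + 21m^2).
Also, for m ≥ 4 we have 5·(17m^3 + 21m^2) ≥ 17(m+1)^3 + 21(m+1)^2, since 5·(17m^3 + 21m^2) − (17(m+1)^3 + 21(m+1)^2) = 68m^3 + 33m^2 - 93m - 38, which is nonnegative for all m ≥ 4.
Combining, 3·5^(m + 1) ≥ 17(m+1)^3 + 21(m+1)^2.
By induction, the statement is established for all N ≥ 4.
Hence the smallest such n_0 is 4.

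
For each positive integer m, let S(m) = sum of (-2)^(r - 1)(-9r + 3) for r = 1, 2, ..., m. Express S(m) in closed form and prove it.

We claim S(m) = 3(-2)^m·m for all m ≥ 1.
When m = 1: S(1) = -6, and the closed form gives -6. They agree.
Inductive step: assume the claim holds for m = r, so S(r) = 3(-2)^r·r.
Then S(r+1) = S(r) + ((-2)^r(-9r - 6)) = (3(-2)^r·r) + ((-2)^r(-9r - 6)).
Simplifying, S(r+1) = (-2)^(r + 1)(3r + 3) = 3(-2)^(r+1)·(r+1),
which is the closed form with m = r+1.
Hence, by induction on m, the claim holds for every m ≥ 1.

S(m) = 3(-2)^m·m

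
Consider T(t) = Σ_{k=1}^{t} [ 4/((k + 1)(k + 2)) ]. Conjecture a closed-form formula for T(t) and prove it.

We claim T(t) = 2t/(t + 2) for all t ≥ 1.
For the base case t = 1: T(1) = 2/3, and the closed form gives 2/3. They agree.
Inductive step: assume the claim holds for t = k, so T(k) = 2k/(k + 2).
Then T(k+1) = T(k) + (4/((k + 2)(k + 3))) = (2k/(k + 2)) + (4/((k + 2)(k + 3))).
Simplifying, T(k+1) = 2(k + 1)/(k + 3) = 2(k+1)/((k+1) + 2),
which is the closed form with t = k+1.
Hence, by induction on t, the claim holds for every t ≥ 1.

T(t) = 2t/(t + 2)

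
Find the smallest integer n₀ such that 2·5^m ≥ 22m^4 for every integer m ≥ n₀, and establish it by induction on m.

n₀ = 6

At m = 5: 6250 < 13750, so the inequality fails and n₀ ≥ 6. We prove 2·5^m ≥ 22m^4 for all m ≥ 6.
For the base case m = 6: 2·5^m = 31250 and 22m^4 = 28512, so 31250 ≥ 28512.
Inductive step: suppose the statement holds for some r ≥ 6, so 2·5^r ≥ 22r^4.
Then 2·5^(r + 1) = 5·(2·5^r) ≥ 5·(22r^4).
Also, for r ≥ 6 we have 5·(22r^4) ≥ 22(r+1)^4, since 5 ≥ (1 + 1/r)^4 for all r ≥ 6.
Combining, 2·5^(r + 1) ≥ 22(r+1)^4.
Hence, by induction on m, the claim holds for every m ≥ 6.
Hence the smallest such n₀ is 6.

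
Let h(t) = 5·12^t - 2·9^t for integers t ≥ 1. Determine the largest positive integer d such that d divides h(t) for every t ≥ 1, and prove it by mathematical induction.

d = 6

Computing the first values: h(1) = 42 and h(2) = 558; gcd(42, 558) = 6, so d ≤ 6.
We prove 6 | 5·12^t - 2·9^t for all t ≥ 1 by induction on t.
For the base case t = 1: h(1) = 42 = 6·(7), so 6 | h(1).
Suppose the result is true for t = p, i.e. 6 | h(p). Then
h(p+1) − 12·h(p) = (5·12^(p+1) - 2·9^(p+1)) − 12·(5·12^p - 2·9^p) = (-2)·9^p·(9 − 12) = (6)·9^p. Since 6 | h(p) by the inductive hypothesis, 6 | 12·h(p); and 6 | 6 since 6 = 6·1. Therefore 6 | h(p+1).
By induction, the statement is established for all t ≥ 1.
Therefore the largest such d is 6.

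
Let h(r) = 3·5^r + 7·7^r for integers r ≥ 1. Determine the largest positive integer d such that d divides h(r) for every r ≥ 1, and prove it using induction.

d = 2

Computing the first values: h(1) = 64 and h(2) = 418; gcd(64, 418) = 2, so d ≤ 2.
We prove 2 | 3·5^r + 7·7^r for all r ≥ 1 by induction on r.
Base case (r = 1): h(1) = 64 = 2·(32), so 2 | h(1).
Suppose the result is true for r = j, i.e. 2 | h(j). Then
h(j+1) − 7·h(j) = (3·5^(j+1) + 7·7^(j+1)) − 7·(3·5^j + 7·7^j) = (3)·5^j·(5 − 7) = (-6)·5^j. Since 2 | h(j) by the inductive hypothesis, 2 | 7·h(j); and 2 | -6 since -6 = 2·-3. Therefore 2 | h(j+1).
This completes the induction.
Therefore the largest such d is 2.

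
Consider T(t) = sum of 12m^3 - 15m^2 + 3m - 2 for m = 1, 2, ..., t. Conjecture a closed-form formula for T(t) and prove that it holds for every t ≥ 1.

T(t) = t(3t^3 + t^2 - 3t - 3)

We claim T(t) = t(3t^3 + t^2 - 3t - 3) for all t ≥ 1.
Base case (t = 1): T(1) = -2, and the closed form gives -2. They agree.
Inductive step: suppose the statement holds for some m ≥ 1, so T(m) = m(3m^3 + m^2 - 3m - 3).
Then T(m+1) = T(m) + (12m^3 + 21m^2 + 9m - 2) = (m(3m^3 + m^2 - 3m - 3)) + (12m^3 + 21m^2 + 9m - 2).
Simplifying, T(m+1) = (m + 1)(3m^3 + 10m^2 + 8m - 2) = (m+1)(3(m+1)^3 + (m+1)^2 - 3(m+1) - 3),
which is the closed form with t = m+1.
By the principle of mathematical induction, the result holds for all t ≥ 1.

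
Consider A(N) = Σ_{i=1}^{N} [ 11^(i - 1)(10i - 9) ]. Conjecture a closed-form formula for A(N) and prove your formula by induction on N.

A(N) = 11^N(N - 1) + 1

We claim A(N) = 11^N(N - 1) + 1 for all N ≥ 1.
For the base case N = 1: A(1) = 1, and the closed form gives 1. They agree.
For the inductive step, assume it holds for an arbitrary i ≥ 1, so A(i) = 11^i(i - 1) + 1.
Then A(i+1) = A(i) + (11^i(10i + 1)) = (11^i(i - 1) + 1) + (11^i(10i + 1)).
Simplifying, A(i+1) = 11^(i + 1)i + 1 = 11^(i+1)((i+1) - 1) + 1,
which is the closed form with N = i+1.
This completes the induction.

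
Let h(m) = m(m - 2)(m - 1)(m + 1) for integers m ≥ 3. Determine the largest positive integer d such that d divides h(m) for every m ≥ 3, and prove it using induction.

Computing the first values: h(3) = 24 and h(4) = 120; gcd(24, 120) = 24, so d ≤ 24.
We prove 24 | m(m - 2)(m - 1)(m + 1) for all m ≥ 3 by induction on m.
Base step (m = 3): h(3) = 24 = 24·(1), so 24 | h(3).
Suppose the result is true for m = r, i.e. 24 | h(r). Then
h(r+1) − h(r) = (r-1)·r·(r+1)·(r+2) − (r-2)·(r-1)·r·(r+1) = (r-1)·r·(r+1)·[(r+2) − (r-2)] = 4·(r-1)·r·(r+1). The product of 3 consecutive integers is divisible by (3)! = 6, so h(r+1) − h(r) is divisible by 4·6 = 24. By the inductive hypothesis 24 | h(r), hence 24 | h(r+1).
Hence, by induction on m, the claim holds for every m ≥ 3.
Therefore the largest such d is 24.

d = 24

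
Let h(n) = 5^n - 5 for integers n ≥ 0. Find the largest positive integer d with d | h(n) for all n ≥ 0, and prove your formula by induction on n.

Computing the first values: h(0) = -4 and h(1) = 0; gcd(-4, 0) = 4, so d ≤ 4.
We prove 4 | 5^n - 5 for all n ≥ 0 by induction on n.
For the base case n = 0: h(0) = -4 = 4·(-1), so 4 | h(0).
Inductive step: suppose the statement holds for some k ≥ 0, i.e. 4 | h(k). Then
h(k+1) = 5^(k+1) - 5 = 5·(5^k - 5) + 20 = 5·h(k) + 20. The first term is divisible by 4 by the inductive hypothesis, and 20 is divisible by 4. Hence 4 | h(k+1).
Hence, by induction on n, the claim holds for every n ≥ 0.
Therefore the largest such d is 4.

d = 4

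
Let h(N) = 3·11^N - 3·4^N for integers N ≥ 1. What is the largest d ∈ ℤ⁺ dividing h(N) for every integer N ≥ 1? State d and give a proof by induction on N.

d = 21

Computing the first values: h(1) = 21 and h(2) = 315; gcd(21, 315) = 21, so d ≤ 21.
We prove 21 | 3·11^N - 3·4^N for all N ≥ 1 by induction on N.
For the base case N = 1: h(1) = 21 = 21·(1), so 21 | h(1).
For the inductive step, assume it holds for an arbitrary m ≥ 1, i.e. 21 | h(m). Then
h(m+1) − 11·h(m) = (3·11^(m+1) - 3·4^(m+1)) − 11·(3·11^m - 3·4^m) = (-3)·4^m·(4 − 11) = (21)·4^m. Since 21 | h(m) by the inductive hypothesis, 21 | 11·h(m); and 21 | 21 since 21 = 21·1. Therefore 21 | h(m+1).
By induction, the statement is established for all N ≥ 1.
Therefore the largest such d is 21.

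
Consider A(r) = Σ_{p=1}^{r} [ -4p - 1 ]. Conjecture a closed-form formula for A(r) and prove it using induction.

We claim A(r) = -r(2r + 3) for all r ≥ 1.
When r = 1: A(1) = -5, and the closed form gives -5. They agree.
Inductive step: suppose the statement holds for some p ≥ 1, so A(p) = p(-2p - 3).
Then A(p+1) = A(p) + (-4p - 5) = (p(-2p - 3)) + (-4p - 5).
Simplifying, A(p+1) = -(p + 1)(2p + 5) = -(p+1)(2(p+1) + 3),
which is the closed form with r = p+1.
By the principle of mathematical induction, the result holds for all r ≥ 1.

A(r) = -r(2r + 3)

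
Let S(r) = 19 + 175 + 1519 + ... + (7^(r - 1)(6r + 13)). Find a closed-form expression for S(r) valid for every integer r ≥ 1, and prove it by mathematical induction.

We claim S(r) = 7^r(r + 2) - 2 for all r ≥ 1.
Base case (r = 1): S(1) = 19, and the closed form gives 19. They agree.
Suppose the result is true for r = k, so S(k) = 7^k(k + 2) - 2.
Then S(k+1) = S(k) + (7^k(6k + 19)) = (7^k(k + 2) - 2) + (7^k(6k + 19)).
Simplifying, S(k+1) = 7·7^k·k + 21·7^k - 2 = 7^(k+1)((k+1) + 2) - 2,
which is the closed form with r = k+1.
Hence, by induction on r, the claim holds for every r ≥ 1.

S(r) = 7^r(r + 2) - 2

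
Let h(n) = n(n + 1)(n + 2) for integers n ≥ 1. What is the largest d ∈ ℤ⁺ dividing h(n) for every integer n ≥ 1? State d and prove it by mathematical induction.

d = 6

Computing the first values: h(1) = 6 and h(2) = 24; gcd(6, 24) = 6, so d ≤ 6.
We prove 6 | n(n + 1)(n + 2) for all n ≥ 1 by induction on n.
When n = 1: h(1) = 6 = 6·(1), so 6 | h(1).
Inductive step: suppose the statement holds for some i ≥ 1, i.e. 6 | h(i). Then
h(i+1) − h(i) = (i+1)·(i+2)·(i+3) − i·(i+1)·(i+2) = (i+1)·(i+2)·[(i+3) − i] = 3·(i+1)·(i+2). The product of 2 consecutive integers is divisible by (2)! = 2, so h(i+1) − h(i) is divisible by 3·2 = 6. By the inductive hypothesis 6 | h(i), hence 6 | h(i+1).
By induction, the statement is established for all n ≥ 1.
Therefore the largest such d is 6.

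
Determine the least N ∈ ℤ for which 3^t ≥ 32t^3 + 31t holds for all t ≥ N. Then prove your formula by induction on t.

N = 10

At t = 9: 19683 < 23607, so the inequality fails and N ≥ 10. We prove 3^t ≥ 32t^3 + 31t for all t ≥ 10.
Base case (t = 10): 3^t = 59049 and 32t^3 + 31t = 32310, so 59049 ≥ 32310.
For the inductive step, assume it holds for an arbitrary r ≥ 10, so 3^r ≥ 32r^3 + 31r.
Then 3^(r + 1) = 3·(3^r) ≥ 3·(32r^3 + 31r).
Also, for r ≥ 10 we have 3·(32r^3 + 31r) ≥ 32(r+1)^3 + 31(r+1), since 3·(32r^3 + 31r) − (32(r+1)^3 + 31(r+1)) = 64r^3 - 96r^2 - 34r - 63, which is nonnegative for all r ≥ 10.
Combining, 3^(r + 1) ≥ 32(r+1)^3 + 31(r+1).
Hence, by induction on t, the claim holds for every t ≥ 10.
Hence the smallest such N is 10.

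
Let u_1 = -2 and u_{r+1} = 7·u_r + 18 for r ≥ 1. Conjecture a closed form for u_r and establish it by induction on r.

Computing the first terms: u_1 = -2, u_2 = 4, u_3 = 46. This suggests u_r = 7^(r - 1) - 3.
For the base case r = 1: the formula gives -2 = -2 = u_1.
Inductive step: assume the claim holds for r = i, so u_i = 7^(i - 1) - 3.
Then u_{i+1} = 7·u_i + 18 = 7·(7^(i - 1) - 3) + 18 = 7^i - 3 = 7^((i+1) - 1) - 3,
which is the claimed formula at r = i+1.
This completes the induction.

u_r = 7^(r - 1) - 3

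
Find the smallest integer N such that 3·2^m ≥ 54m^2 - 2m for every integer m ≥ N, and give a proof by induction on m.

At m = 11: 6144 < 6512, so the inequality fails and N ≥ 12. We prove 3·2^m ≥ 54m^2 - 2m for all m ≥ 12.
Base case (m = 12): 3·2^m = 12288 and 54m^2 - 2m = 7752, so 12288 ≥ 7752.
Inductive step: suppose the statement holds for some i ≥ 12, so 3·2^i ≥ 54i^2 - 2i.
Then 3·2^(i + 1) = 2·(3·2^i) ≥ 2·(54i^2 - 2i).
Also, for i ≥ 12 we have 2·(54i^2 - 2i) ≥ 54(i+1)^2 - 2(i+1), since 2·(54i^2 - 2i) − (54(i+1)^2 - 2(i+1)) = 54i^2 - 110i - 52, which is nonnegative for all i ≥ 12.
Combining, 3·2^(i + 1) ≥ 54(i+1)^2 - 2(i+1).
By the principle of mathematical induction, the result holds for all m ≥ 12.
Hence the smallest such N is 12.

N = 12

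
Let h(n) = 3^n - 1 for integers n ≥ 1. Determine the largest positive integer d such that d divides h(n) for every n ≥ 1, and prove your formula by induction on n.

Computing the first values: h(1) = 2 and h(2) = 8; gcd(2, 8) = 2, so d ≤ 2.
We prove 2 | 3^n - 1 for all n ≥ 1 by induction on n.
For the base case n = 1: h(1) = 2 = 2·(1), so 2 | h(1).
Inductive step: assume the claim holds for n = k, i.e. 2 | h(k). Then
3^{k+1} − 1^{k+1} = 3·3^k − 1·1^k = 3·(3^k − 1^k) + (2)·1^k. The first term is divisible by 2 by the inductive hypothesis, and the second term (2)·1^k is divisible by 2 since 2 | 2. Hence 2 | h(k+1).
Hence, by induction on n, the claim holds for every n ≥ 1.
Therefore the largest such d is 2.

d = 2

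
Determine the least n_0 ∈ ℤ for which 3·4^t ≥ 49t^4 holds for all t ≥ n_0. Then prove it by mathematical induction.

At t = 8: 196608 < 200704, so the inequality fails and n_0 ≥ 9. We prove 3·4^t ≥ 49t^4 for all t ≥ 9.
For the base case t = 9: 3·4^t = 786432 and 49t^4 = 321489, so 786432 ≥ 321489.
For the inductive step, assume it holds for an arbitrary r ≥ 9, so 3·4^r ≥ 49r^4.
Then 3·4^(r + 1) = 4·(3·4^r) ≥ 4·(49r^4).
Also, for r ≥ 9 we have 4·(49r^4) ≥ 49(r+1)^4, since 4 ≥ (1 + 1/r)^4 for all r ≥ 9.
Combining, 3·4^(r + 1) ≥ 49(r+1)^4.
By induction, the statement is established for all t ≥ 9.
Hence the smallest such n_0 is 9.

n_0 = 9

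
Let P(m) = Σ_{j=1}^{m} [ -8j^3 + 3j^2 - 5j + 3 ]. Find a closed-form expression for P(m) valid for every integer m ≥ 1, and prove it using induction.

We claim P(m) = -m(2m^3 + 3m^2 + 3m - 1) for all m ≥ 1.
Base case (m = 1): P(1) = -7, and the closed form gives -7. They agree.
Suppose the result is true for m = j, so P(j) = j(-2j^3 - 3j^2 - 3j + 1).
Then P(j+1) = P(j) + (-8j^3 - 21j^2 - 23j - 7) = (j(-2j^3 - 3j^2 - 3j + 1)) + (-8j^3 - 21j^2 - 23j - 7).
Simplifying, P(j+1) = -(j + 1)(2j^3 + 9j^2 + 15j + 7) = -(j+1)(2(j+1)^3 + 3(j+1)^2 + 3(j+1) - 1),
which is the closed form with m = j+1.
By the principle of mathematical induction, the result holds for all m ≥ 1.

P(m) = -m(2m^3 + 3m^2 + 3m - 1)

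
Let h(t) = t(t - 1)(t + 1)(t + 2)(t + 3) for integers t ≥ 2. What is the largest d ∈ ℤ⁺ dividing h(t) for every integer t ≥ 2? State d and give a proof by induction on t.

d = 120

Computing the first values: h(2) = 120 and h(3) = 720; gcd(120, 720) = 120, so d ≤ 120.
We prove 120 | t(t - 1)(t + 1)(t + 2)(t + 3) for all t ≥ 2 by induction on t.
Base case (t = 2): h(2) = 120 = 120·(1), so 120 | h(2).
Inductive step: assume the claim holds for t = j, i.e. 120 | h(j). Then
h(j+1) − h(j) = j·(j+1)·(j+2)·(j+3)·(j+4) − (j-1)·j·(j+1)·(j+2)·(j+3) = j·(j+1)·(j+2)·(j+3)·[(j+4) − (j-1)] = 5·j·(j+1)·(j+2)·(j+3). The product of 4 consecutive integers is divisible by (4)! = 24, so h(j+1) − h(j) is divisible by 5·24 = 120. By the inductive hypothesis 120 | h(j), hence 120 | h(j+1).
By the principle of mathematical induction, the result holds for all t ≥ 2.
Therefore the largest such d is 120.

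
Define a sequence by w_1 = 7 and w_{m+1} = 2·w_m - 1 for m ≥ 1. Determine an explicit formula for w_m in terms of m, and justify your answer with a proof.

Computing the first terms: w_1 = 7, w_2 = 13, w_3 = 25. This suggests w_m = 3·2^m + 1.
Base step (m = 1): the formula gives 7 = 7 = w_1.
Inductive step: suppose the statement holds for some r ≥ 1, so w_r = 3·2^r + 1.
Then w_{r+1} = 2·w_r - 1 = 2·(3·2^r + 1) - 1 = 3·2^(r + 1) + 1,
which is the claimed formula at m = r+1.
By the principle of mathematical induction, the result holds for all m ≥ 1.

w_m = 3·2^m + 1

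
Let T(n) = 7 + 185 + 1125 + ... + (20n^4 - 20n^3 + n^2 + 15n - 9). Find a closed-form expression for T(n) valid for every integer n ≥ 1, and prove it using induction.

We claim T(n) = n(4n^4 + 5n^3 - 3n^2 + 3n - 2) for all n ≥ 1.
For the base case n = 1: T(1) = 7, and the closed form gives 7. They agree.
Suppose the result is true for n = m, so T(m) = m(4m^4 + 5m^3 - 3m^2 + 3m - 2).
Then T(m+1) = T(m) + (20m^4 + 60m^3 + 61m^2 + 37m + 7) = (m(4m^4 + 5m^3 - 3m^2 + 3m - 2)) + (20m^4 + 60m^3 + 61m^2 + 37m + 7).
Simplifying, T(m+1) = (m + 1)(4m^4 + 21m^3 + 36m^2 + 28m + 7) = (m+1)(4(m+1)^4 + 5(m+1)^3 - 3(m+1)^2 + 3(m+1) - 2),
which is the closed form with n = m+1.
Hence, by induction on n, the claim holds for every n ≥ 1.

T(n) = n(4n^4 + 5n^3 - 3n^2 + 3n - 2)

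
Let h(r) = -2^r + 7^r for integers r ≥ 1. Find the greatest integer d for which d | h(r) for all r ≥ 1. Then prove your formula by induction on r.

d = 5

Computing the first values: h(1) = 5 and h(2) = 45; gcd(5, 45) = 5, so d ≤ 5.
We prove 5 | -2^r + 7^r for all r ≥ 1 by induction on r.
Base step (r = 1): h(1) = 5 = 5·(1), so 5 | h(1).
Inductive step: assume the claim holds for r = p, i.e. 5 | h(p). Then
7^{p+1} − 2^{p+1} = 7·7^p − 2·2^p = 7·(7^p − 2^p) + (5)·2^p. The first term is divisible by 5 by the inductive hypothesis, and the second term (5)·2^p is divisible by 5 since 5 | 5. Hence 5 | h(p+1).
By the principle of mathematical induction, the result holds for all r ≥ 1.
Therefore the largest such d is 5.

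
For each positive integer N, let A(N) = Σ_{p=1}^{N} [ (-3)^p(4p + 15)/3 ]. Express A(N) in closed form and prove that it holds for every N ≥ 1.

We claim A(N) = (-3)^N(N + 4) - 4 for all N ≥ 1.
For the base case N = 1: A(1) = -19, and the closed form gives -19. They agree.
Suppose the result is true for N = p, so A(p) = (-3)^p(p + 4) - 4.
Then A(p+1) = A(p) + ((-3)^p(-4p - 19)) = ((-3)^p(p + 4) - 4) + ((-3)^p(-4p - 19)).
Simplifying, A(p+1) = -3(-3)^p·p - 15(-3)^p - 4 = (-3)^(p+1)((p+1) + 4) - 4,
which is the closed form with N = p+1.
Hence, by induction on N, the claim holds for every N ≥ 1.

A(N) = (-3)^N(N + 4) - 4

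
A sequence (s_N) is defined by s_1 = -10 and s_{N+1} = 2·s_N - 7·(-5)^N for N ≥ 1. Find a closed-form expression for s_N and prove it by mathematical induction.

Computing the first terms: s_1 = -10, s_2 = 15, s_3 = -145. This suggests s_N = (-5)^N - 5·2^(N - 1).
For the base case N = 1: the formula gives -10 = -10 = s_1.
Suppose the result is true for N = j, so s_j = (-5)^j - 5·2^(j - 1).
Then s_{j+1} = 2·s_j - 7·(-5)^j = 2·((-5)^j - 5·2^(j - 1)) - 7·(-5)^j = (-5)^(j + 1) - 5·2^j = (-5)^(j+1) - 5·2^((j+1) - 1),
which is the claimed formula at N = j+1.
By induction, the statement is established for all N ≥ 1.

s_N = (-5)^N - 5·2^(N - 1)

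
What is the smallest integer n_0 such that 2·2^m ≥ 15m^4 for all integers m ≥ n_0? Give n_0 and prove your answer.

n_0 = 21

At m = 20: 2097152 < 2400000, so the inequality fails and n_0 ≥ 21. We prove 2·2^m ≥ 15m^4 for all m ≥ 21.
Base case (m = 21): 2·2^m = 4194304 and 15m^4 = 2917215, so 4194304 ≥ 2917215.
Inductive step: suppose the statement holds for some k ≥ 21, so 2·2^k ≥ 15k^4.
Then 2·2^(k + 1) = 2·(2·2^k) ≥ 2·(15k^4).
Also, for k ≥ 21 we have 2·(15k^4) ≥ 15(k+1)^4, since 2 ≥ (1 + 1/k)^4 for all k ≥ 21.
Combining, 2·2^(k + 1) ≥ 15(k+1)^4.
By induction, the statement is established for all m ≥ 21.
Hence the smallest such n_0 is 21.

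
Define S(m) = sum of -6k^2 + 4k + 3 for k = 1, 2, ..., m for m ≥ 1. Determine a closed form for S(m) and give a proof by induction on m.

S(m) = -m(2m^2 + m - 4)

We claim S(m) = -m(2m^2 + m - 4) for all m ≥ 1.
Base step (m = 1): S(1) = 1, and the closed form gives 1. They agree.
Suppose the result is true for m = k, so S(k) = k(-2k^2 - k + 4).
Then S(k+1) = S(k) + (-6k^2 - 8k + 1) = (k(-2k^2 - k + 4)) + (-6k^2 - 8k + 1).
Simplifying, S(k+1) = -(k + 1)(2k^2 + 5k - 1) = -(k+1)(2(k+1)^2 + (k+1) - 4),
which is the closed form with m = k+1.
Hence, by induction on m, the claim holds for every m ≥ 1.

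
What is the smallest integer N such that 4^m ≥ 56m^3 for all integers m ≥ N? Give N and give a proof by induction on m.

At m = 7: 16384 < 19208, so the inequality fails and N ≥ 8. We prove 4^m ≥ 56m^3 for all m ≥ 8.
Base case (m = 8): 4^m = 65536 and 56m^3 = 28672, so 65536 ≥ 28672.
Suppose the result is true for m = j, so 4^j ≥ 56j^3.
Then 4^(j + 1) = 4·(4^j) ≥ 4·(56j^3).
Also, for j ≥ 8 we have 4·(56j^3) ≥ 56(j+1)^3, since 4 ≥ (1 + 1/j)^3 for all j ≥ 8.
Combining, 4^(j + 1) ≥ 56(j+1)^3.
By induction, the statement is established for all m ≥ 8.
Hence the smallest such N is 8.

N = 8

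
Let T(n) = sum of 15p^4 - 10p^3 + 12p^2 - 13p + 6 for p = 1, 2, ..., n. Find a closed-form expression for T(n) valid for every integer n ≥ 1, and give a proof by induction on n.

T(n) = n(3n^4 + 5n^3 + 4n^2 - 3n + 1)

We claim T(n) = n(3n^4 + 5n^3 + 4n^2 - 3n + 1) for all n ≥ 1.
When n = 1: T(1) = 10, and the closed form gives 10. They agree.
Inductive step: assume the claim holds for n = p, so T(p) = p(3p^4 + 5p^3 + 4p^2 - 3p + 1).
Then T(p+1) = T(p) + (15p^4 + 50p^3 + 72p^2 + 41p + 10) = (p(3p^4 + 5p^3 + 4p^2 - 3p + 1)) + (15p^4 + 50p^3 + 72p^2 + 41p + 10).
Simplifying, T(p+1) = (p + 1)(3p^4 + 17p^3 + 37p^2 + 32p + 10) = (p+1)(3(p+1)^4 + 5(p+1)^3 + 4(p+1)^2 - 3(p+1) + 1),
which is the closed form with n = p+1.
By induction, the statement is established for all n ≥ 1.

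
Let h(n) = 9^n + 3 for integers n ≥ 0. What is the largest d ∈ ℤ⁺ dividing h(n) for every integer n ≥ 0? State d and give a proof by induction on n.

Computing the first values: h(0) = 4 and h(1) = 12; gcd(4, 12) = 4, so d ≤ 4.
We prove 4 | 9^n + 3 for all n ≥ 0 by induction on n.
Base step (n = 0): h(0) = 4 = 4·(1), so 4 | h(0).
For the inductive step, assume it holds for an arbitrary k ≥ 0, i.e. 4 | h(k). Then
h(k+1) = 9^(k+1) + 3 = 9·(9^k + 3) - 24 = 9·h(k) - 24. The first term is divisible by 4 by the inductive hypothesis, and -24 is divisible by 4. Hence 4 | h(k+1).
By induction, the statement is established for all n ≥ 0.
Therefore the largest such d is 4.

d = 4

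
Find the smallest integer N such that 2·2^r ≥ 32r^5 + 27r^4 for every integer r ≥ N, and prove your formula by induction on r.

N = 29

At r = 28: 536870912 < 567327488, so the inequality fails and N ≥ 29. We prove 2·2^r ≥ 32r^5 + 27r^4 for all r ≥ 29.
For the base case r = 29: 2·2^r = 1073741824 and 32r^5 + 27r^4 = 675453355, so 1073741824 ≥ 675453355.
For the inductive step, assume it holds for an arbitrary j ≥ 29, so 2·2^j ≥ 32j^5 + 27j^4.
Then 2·2^(j + 1) = 2·(2·2^j) ≥ 2·(32j^5 + 27j^4).
Also, for j ≥ 29 we have 2·(32j^5 + 27j^4) ≥ 32(j+1)^5 + 27(j+1)^4, since 2·(32j^5 + 27j^4) − (32(j+1)^5 + 27(j+1)^4) = 32j^5 - 133j^4 - 428j^3 - 482j^2 - 268j - 59, which is nonnegative for all j ≥ 29.
Combining, 2·2^(j + 1) ≥ 32(j+1)^5 + 27(j+1)^4.
Hence, by induction on r, the claim holds for every r ≥ 29.
Hence the smallest such N is 29.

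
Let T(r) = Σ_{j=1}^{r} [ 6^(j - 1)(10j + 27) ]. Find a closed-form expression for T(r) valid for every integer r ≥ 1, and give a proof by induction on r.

T(r) = 6^r(2r + 5) - 5

We claim T(r) = 6^r(2r + 5) - 5 for all r ≥ 1.
When r = 1: T(1) = 37, and the closed form gives 37. They agree.
Inductive step: suppose the statement holds for some j ≥ 1, so T(j) = 6^j(2j + 5) - 5.
Then T(j+1) = T(j) + (6^j(10j + 37)) = (6^j(2j + 5) - 5) + (6^j(10j + 37)).
Simplifying, T(j+1) = 12·6^j·j + 42·6^j - 5 = 6^(j+1)(2(j+1) + 5) - 5,
which is the closed form with r = j+1.
This completes the induction.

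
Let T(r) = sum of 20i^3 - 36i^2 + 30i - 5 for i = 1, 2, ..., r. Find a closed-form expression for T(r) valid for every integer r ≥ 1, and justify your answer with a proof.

T(r) = r(5r^3 - 2r^2 + 2r + 4)

We claim T(r) = r(5r^3 - 2r^2 + 2r + 4) for all r ≥ 1.
Base case (r = 1): T(1) = 9, and the closed form gives 9. They agree.
Inductive step: assume the claim holds for r = i, so T(i) = i(5i^3 - 2i^2 + 2i + 4).
Then T(i+1) = T(i) + (20i^3 + 24i^2 + 18i + 9) = (i(5i^3 - 2i^2 + 2i + 4)) + (20i^3 + 24i^2 + 18i + 9).
Simplifying, T(i+1) = (i + 1)(5i^3 + 13i^2 + 13i + 9) = (i+1)(5(i+1)^3 - 2(i+1)^2 + 2(i+1) + 4),
which is the closed form with r = i+1.
By the principle of mathematical induction, the result holds for all r ≥ 1.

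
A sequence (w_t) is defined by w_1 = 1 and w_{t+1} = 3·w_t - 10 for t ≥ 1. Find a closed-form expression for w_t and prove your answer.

Computing the first terms: w_1 = 1, w_2 = -7, w_3 = -31. This suggests w_t = -4·3^(t - 1) + 5.
For the base case t = 1: the formula gives 1 = 1 = w_1.
Inductive step: suppose the statement holds for some i ≥ 1, so w_i = -4·3^(i - 1) + 5.
Then w_{i+1} = 3·w_i - 10 = 3·(-4·3^(i - 1) + 5) - 10 = -4·3^i + 5 = -4·3^((i+1) - 1) + 5,
which is the claimed formula at t = i+1.
By induction, the statement is established for all t ≥ 1.

w_t = -4·3^(t - 1) + 5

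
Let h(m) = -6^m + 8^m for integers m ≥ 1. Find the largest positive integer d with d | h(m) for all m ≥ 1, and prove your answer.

d = 2

Computing the first values: h(1) = 2 and h(2) = 28; gcd(2, 28) = 2, so d ≤ 2.
We prove 2 | -6^m + 8^m for all m ≥ 1 by induction on m.
Base case (m = 1): h(1) = 2 = 2·(1), so 2 | h(1).
For the inductive step, assume it holds for an arbitrary i ≥ 1, i.e. 2 | h(i). Then
8^{i+1} − 6^{i+1} = 8·8^i − 6·6^i = 8·(8^i − 6^i) + (2)·6^i. The first term is divisible by 2 by the inductive hypothesis, and the second term (2)·6^i is divisible by 2 since 2 | 2. Hence 2 | h(i+1).
By induction, the statement is established for all m ≥ 1.
Therefore the largest such d is 2.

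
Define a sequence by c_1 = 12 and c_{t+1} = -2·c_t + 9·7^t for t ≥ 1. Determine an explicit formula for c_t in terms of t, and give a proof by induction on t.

Computing the first terms: c_1 = 12, c_2 = 39, c_3 = 363. This suggests c_t = 5(-2)^(t - 1) + 7^t.
Base step (t = 1): the formula gives 12 = 12 = c_1.
Suppose the result is true for t = p, so c_p = 5(-2)^(p - 1) + 7^p.
Then c_{p+1} = -2·c_p + 9·7^p = -2·(5(-2)^(p - 1) + 7^p) + 9·7^p = 5(-2)^p + 7^(p + 1) = 5(-2)^((p+1) - 1) + 7^(p+1),
which is the claimed formula at t = p+1.
This completes the induction.

c_t = 5(-2)^(t - 1) + 7^t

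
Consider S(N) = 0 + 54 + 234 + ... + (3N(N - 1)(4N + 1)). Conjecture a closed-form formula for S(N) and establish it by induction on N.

S(N) = 3N(N - 1)(N + 1)^2

We claim S(N) = 3N(N - 1)(N + 1)^2 for all N ≥ 1.
Base case (N = 1): S(1) = 0, and the closed form gives 0. They agree.
Inductive step: assume the claim holds for N = m, so S(m) = 3m(m^3 + m^2 - m - 1).
Then S(m+1) = S(m) + (3m(m + 1)(4m + 5)) = (3m(m^3 + m^2 - m - 1)) + (3m(m + 1)(4m + 5)).
Simplifying, S(m+1) = 3m(m + 1)(m + 2)^2 = 3(m+1)((m+1) - 1)((m+1) + 1)^2,
which is the closed form with N = m+1.
Hence, by induction on N, the claim holds for every N ≥ 1.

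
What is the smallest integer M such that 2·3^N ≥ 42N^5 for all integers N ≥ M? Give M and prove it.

M = 16

At N = 15: 28697814 < 31893750, so the inequality fails and M ≥ 16. We prove 2·3^N ≥ 42N^5 for all N ≥ 16.
Base step (N = 16): 2·3^N = 86093442 and 42N^5 = 44040192, so 86093442 ≥ 44040192.
Inductive step: suppose the statement holds for some j ≥ 16, so 2·3^j ≥ 42j^5.
Then 2·3^(j + 1) = 3·(2·3^j) ≥ 3·(42j^5).
Also, for j ≥ 16 we have 3·(42j^5) ≥ 42(j+1)^5, since 3 ≥ (1 + 1/j)^5 for all j ≥ 16.
Combining, 2·3^(j + 1) ≥ 42(j+1)^5.
By induction, the statement is established for all N ≥ 16.
Hence the smallest such M is 16.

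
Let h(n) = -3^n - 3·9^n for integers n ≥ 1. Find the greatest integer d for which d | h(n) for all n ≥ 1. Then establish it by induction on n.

Computing the first values: h(1) = -30 and h(2) = -252; gcd(-30, -252) = 6, so d ≤ 6.
We prove 6 | -3^n - 3·9^n for all n ≥ 1 by induction on n.
When n = 1: h(1) = -30 = 6·(-5), so 6 | h(1).
Suppose the result is true for n = m, i.e. 6 | h(m). Then
h(m+1) − 9·h(m) = (-3^(m+1) - 3·9^(m+1)) − 9·(-3^m - 3·9^m) = (-1)·3^m·(3 − 9) = (6)·3^m. Since 6 | h(m) by the inductive hypothesis, 6 | 9·h(m); and 6 | 6 since 6 = 6·1. Therefore 6 | h(m+1).
Hence, by induction on n, the claim holds for every n ≥ 1.
Therefore the largest such d is 6.

d = 6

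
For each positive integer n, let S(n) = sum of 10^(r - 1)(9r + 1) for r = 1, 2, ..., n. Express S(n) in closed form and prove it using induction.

We claim S(n) = 10^n·n for all n ≥ 1.
Base step (n = 1): S(1) = 10, and the closed form gives 10. They agree.
For the inductive step, assume it holds for an arbitrary r ≥ 1, so S(r) = 10^r·r.
Then S(r+1) = S(r) + (10^r(9r + 10)) = (10^r·r) + (10^r(9r + 10)).
Simplifying, S(r+1) = 10^(r + 1)(r + 1) = 10^(r+1)·(r+1),
which is the closed form with n = r+1.
Hence, by induction on n, the claim holds for every n ≥ 1.

S(n) = 10^n·n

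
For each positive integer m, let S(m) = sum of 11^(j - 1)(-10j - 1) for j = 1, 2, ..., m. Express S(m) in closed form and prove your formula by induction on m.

S(m) = -11^m·m

We claim S(m) = -11^m·m for all m ≥ 1.
Base case (m = 1): S(1) = -11, and the closed form gives -11. They agree.
For the inductive step, assume it holds for an arbitrary j ≥ 1, so S(j) = -11^j·j.
Then S(j+1) = S(j) + (11^j(-10j - 11)) = (-11^j·j) + (11^j(-10j - 11)).
Simplifying, S(j+1) = 11^(j + 1)(-j - 1) = -11^(j+1)·(j+1),
which is the closed form with m = j+1.
By the principle of mathematical induction, the result holds for all m ≥ 1.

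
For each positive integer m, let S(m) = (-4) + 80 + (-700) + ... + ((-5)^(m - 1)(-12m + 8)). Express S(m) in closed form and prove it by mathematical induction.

We claim S(m) = (-5)^m(2m - 1) + 1 for all m ≥ 1.
When m = 1: S(1) = -4, and the closed form gives -4. They agree.
For the inductive step, assume it holds for an arbitrary j ≥ 1, so S(j) = (-5)^j(2j - 1) + 1.
Then S(j+1) = S(j) + ((-5)^j(-12j - 4)) = ((-5)^j(2j - 1) + 1) + ((-5)^j(-12j - 4)).
Simplifying, S(j+1) = -10(-5)^j·j - 5(-5)^j + 1 = (-5)^(j+1)(2(j+1) - 1) + 1,
which is the closed form with m = j+1.
By the principle of mathematical induction, the result holds for all m ≥ 1.

S(m) = (-5)^m(2m - 1) + 1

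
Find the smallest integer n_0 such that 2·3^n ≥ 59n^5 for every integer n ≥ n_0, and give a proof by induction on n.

n_0 = 16

At n = 15: 28697814 < 44803125, so the inequality fails and n_0 ≥ 16. We prove 2·3^n ≥ 59n^5 for all n ≥ 16.
Base step (n = 16): 2·3^n = 86093442 and 59n^5 = 61865984, so 86093442 ≥ 61865984.
Inductive step: assume the claim holds for n = j, so 2·3^j ≥ 59j^5.
Then 2·3^(j + 1) = 3·(2·3^j) ≥ 3·(59j^5).
Also, for j ≥ 16 we have 3·(59j^5) ≥ 59(j+1)^5, since 3 ≥ (1 + 1/j)^5 for all j ≥ 16.
Combining, 2·3^(j + 1) ≥ 59(j+1)^5.
This completes the induction.
Hence the smallest such n_0 is 16.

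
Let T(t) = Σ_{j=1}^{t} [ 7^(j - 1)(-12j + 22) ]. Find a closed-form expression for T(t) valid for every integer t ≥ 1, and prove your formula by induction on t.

We claim T(t) = 2·7^t(-t + 2) - 4 for all t ≥ 1.
Base step (t = 1): T(1) = 10, and the closed form gives 10. They agree.
Inductive step: suppose the statement holds for some j ≥ 1, so T(j) = 2·7^j(-j + 2) - 4.
Then T(j+1) = T(j) + (7^j(-12j + 10)) = (2·7^j(-j + 2) - 4) + (7^j(-12j + 10)).
Simplifying, T(j+1) = -14·7^j·j + 14·7^j - 4 = 2·7^(j+1)(-(j+1) + 2) - 4,
which is the closed form with t = j+1.
By induction, the statement is established for all t ≥ 1.

T(t) = 2·7^t(-t + 2) - 4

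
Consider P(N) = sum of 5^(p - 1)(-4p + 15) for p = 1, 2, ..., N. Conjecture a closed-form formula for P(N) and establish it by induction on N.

We claim P(N) = 5^N(-N + 4) - 4 for all N ≥ 1.
When N = 1: P(1) = 11, and the closed form gives 11. They agree.
Inductive step: suppose the statement holds for some p ≥ 1, so P(p) = 5^p(-p + 4) - 4.
Then P(p+1) = P(p) + (5^p(-4p + 11)) = (5^p(-p + 4) - 4) + (5^p(-4p + 11)).
Simplifying, P(p+1) = -5·5^p·p + 15·5^p - 4 = 5^(p+1)(-(p+1) + 4) - 4,
which is the closed form with N = p+1.
This completes the induction.

P(N) = 5^N(-N + 4) - 4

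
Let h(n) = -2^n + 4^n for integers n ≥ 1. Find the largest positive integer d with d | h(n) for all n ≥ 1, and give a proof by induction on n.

d = 2

Computing the first values: h(1) = 2 and h(2) = 12; gcd(2, 12) = 2, so d ≤ 2.
We prove 2 | -2^n + 4^n for all n ≥ 1 by induction on n.
Base step (n = 1): h(1) = 2 = 2·(1), so 2 | h(1).
For the inductive step, assume it holds for an arbitrary j ≥ 1, i.e. 2 | h(j). Then
4^{j+1} − 2^{j+1} = 4·4^j − 2·2^j = 4·(4^j − 2^j) + (2)·2^j. The first term is divisible by 2 by the inductive hypothesis, and the second term (2)·2^j is divisible by 2 since 2 | 2. Hence 2 | h(j+1).
Hence, by induction on n, the claim holds for every n ≥ 1.
Therefore the largest such d is 2.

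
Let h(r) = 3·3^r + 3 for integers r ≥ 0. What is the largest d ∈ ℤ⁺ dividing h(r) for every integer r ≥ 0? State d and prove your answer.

d = 6

Computing the first values: h(0) = 6 and h(1) = 12; gcd(6, 12) = 6, so d ≤ 6.
We prove 6 | 3·3^r + 3 for all r ≥ 0 by induction on r.
Base step (r = 0): h(0) = 6 = 6·(1), so 6 | h(0).
Inductive step: suppose the statement holds for some p ≥ 0, i.e. 6 | h(p). Then
h(p+1) = 3·3^(p+1) + 3 = 3·(3·3^p + 3) - 6 = 3·h(p) - 6. The first term is divisible by 6 by the inductive hypothesis, and -6 is divisible by 6. Hence 6 | h(p+1).
By induction, the statement is established for all r ≥ 0.
Therefore the largest such d is 6.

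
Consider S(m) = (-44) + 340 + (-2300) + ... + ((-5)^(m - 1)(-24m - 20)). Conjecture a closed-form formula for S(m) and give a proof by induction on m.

S(m) = 4(-5)^m(m + 1) - 4

We claim S(m) = 4(-5)^m(m + 1) - 4 for all m ≥ 1.
For the base case m = 1: S(1) = -44, and the closed form gives -44. They agree.
For the inductive step, assume it holds for an arbitrary p ≥ 1, so S(p) = 4(-5)^p(p + 1) - 4.
Then S(p+1) = S(p) + ((-5)^p(-24p - 44)) = (4(-5)^p(p + 1) - 4) + ((-5)^p(-24p - 44)).
Simplifying, S(p+1) = -20(-5)^p·p - 40(-5)^p - 4 = 4(-5)^(p+1)((p+1) + 1) - 4,
which is the closed form with m = p+1.
By the principle of mathematical induction, the result holds for all m ≥ 1.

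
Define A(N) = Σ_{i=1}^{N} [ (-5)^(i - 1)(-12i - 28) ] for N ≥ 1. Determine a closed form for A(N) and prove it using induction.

A(N) = (-5)^N(2N + 5) - 5

We claim A(N) = (-5)^N(2N + 5) - 5 for all N ≥ 1.
Base case (N = 1): A(1) = -40, and the closed form gives -40. They agree.
Suppose the result is true for N = i, so A(i) = (-5)^i(2i + 5) - 5.
Then A(i+1) = A(i) + ((-5)^i(-12i - 40)) = ((-5)^i(2i + 5) - 5) + ((-5)^i(-12i - 40)).
Simplifying, A(i+1) = -10(-5)^i·i - 35(-5)^i - 5 = (-5)^(i+1)(2(i+1) + 5) - 5,
which is the closed form with N = i+1.
Hence, by induction on N, the claim holds for every N ≥ 1.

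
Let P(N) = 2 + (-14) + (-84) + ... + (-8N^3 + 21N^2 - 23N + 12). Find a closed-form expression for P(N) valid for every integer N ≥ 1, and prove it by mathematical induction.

P(N) = -N(2N^3 - 3N^2 + 3N - 4)

We claim P(N) = -N(2N^3 - 3N^2 + 3N - 4) for all N ≥ 1.
When N = 1: P(1) = 2, and the closed form gives 2. They agree.
Suppose the result is true for N = j, so P(j) = j(-2j^3 + 3j^2 - 3j + 4).
Then P(j+1) = P(j) + (-8j^3 - 3j^2 - 5j + 2) = (j(-2j^3 + 3j^2 - 3j + 4)) + (-8j^3 - 3j^2 - 5j + 2).
Simplifying, P(j+1) = -(j + 1)(2j^3 + 3j^2 + 3j - 2) = -(j+1)(2(j+1)^3 - 3(j+1)^2 + 3(j+1) - 4),
which is the closed form with N = j+1.
Hence, by induction on N, the claim holds for every N ≥ 1.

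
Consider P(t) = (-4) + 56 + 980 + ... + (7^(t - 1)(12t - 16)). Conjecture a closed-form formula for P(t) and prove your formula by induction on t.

P(t) = 7^t(2t - 3) + 3

We claim P(t) = 7^t(2t - 3) + 3 for all t ≥ 1.
Base step (t = 1): P(1) = -4, and the closed form gives -4. They agree.
Inductive step: suppose the statement holds for some p ≥ 1, so P(p) = 7^p(2p - 3) + 3.
Then P(p+1) = P(p) + (7^p(12p - 4)) = (7^p(2p - 3) + 3) + (7^p(12p - 4)).
Simplifying, P(p+1) = 14·7^p·p - 7·7^p + 3 = 7^(p+1)(2(p+1) - 3) + 3,
which is the closed form with t = p+1.
This completes the induction.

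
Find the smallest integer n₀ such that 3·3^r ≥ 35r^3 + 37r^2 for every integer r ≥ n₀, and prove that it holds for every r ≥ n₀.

n₀ = 9

At r = 8: 19683 < 20288, so the inequality fails and n₀ ≥ 9. We prove 3·3^r ≥ 35r^3 + 37r^2 for all r ≥ 9.
Base step (r = 9): 3·3^r = 59049 and 35r^3 + 37r^2 = 28512, so 59049 ≥ 28512.
Inductive step: assume the claim holds for r = m, so 3·3^m ≥ 35m^3 + 37m^2.
Then 3·3^(m + 1) = 3·(3·3^m) ≥ 3·(35m^3 + 37m^2).
Also, for m ≥ 9 we have 3·(35m^3 + 37m^2) ≥ 35(m+1)^3 + 37(m+1)^2, since 3·(35m^3 + 37m^2) − (35(m+1)^3 + 37(m+1)^2) = 70m^3 - 31m^2 - 179m - 72, which is nonnegative for all m ≥ 9.
Combining, 3·3^(m + 1) ≥ 35(m+1)^3 + 37(m+1)^2.
This completes the induction.
Hence the smallest such n₀ is 9.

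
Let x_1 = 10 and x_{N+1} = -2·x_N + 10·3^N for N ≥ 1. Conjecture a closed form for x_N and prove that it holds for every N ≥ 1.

Computing the first terms: x_1 = 10, x_2 = 10, x_3 = 70. This suggests x_N = (-2)^(N + 1) + 2·3^N.
Base step (N = 1): the formula gives 10 = 10 = x_1.
Suppose the result is true for N = m, so x_m = (-2)^(m + 1) + 2·3^m.
Then x_{m+1} = -2·x_m + 10·3^m = -2·((-2)^(m + 1) + 2·3^m) + 10·3^m = (-2)^(m + 2) + 2·3^(m + 1) = (-2)^((m+1) + 1) + 2·3^(m+1),
which is the claimed formula at N = m+1.
By induction, the statement is established for all N ≥ 1.

x_N = (-2)^(N + 1) + 2·3^N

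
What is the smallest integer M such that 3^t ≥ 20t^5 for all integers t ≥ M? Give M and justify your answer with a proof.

At t = 15: 14348907 < 15187500, so the inequality fails and M ≥ 16. We prove 3^t ≥ 20t^5 for all t ≥ 16.
For the base case t = 16: 3^t = 43046721 and 20t^5 = 20971520, so 43046721 ≥ 20971520.
Suppose the result is true for t = j, so 3^j ≥ 20j^5.
Then 3^(j + 1) = 3·(3^j) ≥ 3·(20j^5).
Also, for j ≥ 16 we have 3·(20j^5) ≥ 20(j+1)^5, since 3 ≥ (1 + 1/j)^5 for all j ≥ 16.
Combining, 3^(j + 1) ≥ 20(j+1)^5.
This completes the induction.
Hence the smallest such M is 16.

M = 16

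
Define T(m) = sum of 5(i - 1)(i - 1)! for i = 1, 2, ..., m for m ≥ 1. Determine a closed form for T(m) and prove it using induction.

T(m) = 5m! - 5

We claim T(m) = 5m! - 5 for all m ≥ 1.
Base case (m = 1): T(1) = 0, and the closed form gives 0. They agree.
Suppose the result is true for m = i, so T(i) = 5i! - 5.
Then T(i+1) = T(i) + (5i·i!) = (5i! - 5) + (5i·i!).
Simplifying, T(i+1) = 5(i+1)! - 5,
which is the closed form with m = i+1.
By the principle of mathematical induction, the result holds for all m ≥ 1.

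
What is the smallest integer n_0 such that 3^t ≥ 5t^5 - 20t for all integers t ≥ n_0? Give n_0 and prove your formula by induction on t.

At t = 13: 1594323 < 1856205, so the inequality fails and n_0 ≥ 14. We prove 3^t ≥ 5t^5 - 20t for all t ≥ 14.
Base case (t = 14): 3^t = 4782969 and 5t^5 - 20t = 2688840, so 4782969 ≥ 2688840.
Inductive step: suppose the statement holds for some m ≥ 14, so 3^m ≥ 5m^5 - 20m.
Then 3^(m + 1) = 3·(3^m) ≥ 3·(5m^5 - 20m).
Also, for m ≥ 14 we have 3·(5m^5 - 20m) ≥ 5(m+1)^5 - 20(m+1), since 3·(5m^5 - 20m) − (5(m+1)^5 - 20(m+1)) = 10m^5 - 25m^4 - 50m^3 - 50m^2 - 65m + 15, which is nonnegative for all m ≥ 14.
Combining, 3^(m + 1) ≥ 5(m+1)^5 - 20(m+1).
This completes the induction.
Hence the smallest such n_0 is 14.

n_0 = 14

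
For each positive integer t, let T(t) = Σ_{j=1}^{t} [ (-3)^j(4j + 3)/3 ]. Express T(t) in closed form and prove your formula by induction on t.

T(t) = (-3)^t(t + 1) - 1

We claim T(t) = (-3)^t(t + 1) - 1 for all t ≥ 1.
For the base case t = 1: T(1) = -7, and the closed form gives -7. They agree.
Inductive step: assume the claim holds for t = j, so T(j) = (-3)^j(j + 1) - 1.
Then T(j+1) = T(j) + ((-3)^j(-4j - 7)) = ((-3)^j(j + 1) - 1) + ((-3)^j(-4j - 7)).
Simplifying, T(j+1) = -3(-3)^j·j - 6(-3)^j - 1 = (-3)^(j+1)((j+1) + 1) - 1,
which is the closed form with t = j+1.
By the principle of mathematical induction, the result holds for all t ≥ 1.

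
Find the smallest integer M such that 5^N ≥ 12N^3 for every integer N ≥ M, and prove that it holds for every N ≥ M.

At N = 4: 625 < 768, so the inequality fails and M ≥ 5. We prove 5^N ≥ 12N^3 for all N ≥ 5.
Base case (N = 5): 5^N = 3125 and 12N^3 = 1500, so 3125 ≥ 1500.
Inductive step: assume the claim holds for N = m, so 5^m ≥ 12m^3.
Then 5^(m + 1) = 5·(5^m) ≥ 5·(12m^3).
Also, for m ≥ 5 we have 5·(12m^3) ≥ 12(m+1)^3, since 5 ≥ (1 + 1/m)^3 for all m ≥ 5.
Combining, 5^(m + 1) ≥ 12(m+1)^3.
By induction, the statement is established for all N ≥ 5.
Hence the smallest such M is 5.

M = 5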